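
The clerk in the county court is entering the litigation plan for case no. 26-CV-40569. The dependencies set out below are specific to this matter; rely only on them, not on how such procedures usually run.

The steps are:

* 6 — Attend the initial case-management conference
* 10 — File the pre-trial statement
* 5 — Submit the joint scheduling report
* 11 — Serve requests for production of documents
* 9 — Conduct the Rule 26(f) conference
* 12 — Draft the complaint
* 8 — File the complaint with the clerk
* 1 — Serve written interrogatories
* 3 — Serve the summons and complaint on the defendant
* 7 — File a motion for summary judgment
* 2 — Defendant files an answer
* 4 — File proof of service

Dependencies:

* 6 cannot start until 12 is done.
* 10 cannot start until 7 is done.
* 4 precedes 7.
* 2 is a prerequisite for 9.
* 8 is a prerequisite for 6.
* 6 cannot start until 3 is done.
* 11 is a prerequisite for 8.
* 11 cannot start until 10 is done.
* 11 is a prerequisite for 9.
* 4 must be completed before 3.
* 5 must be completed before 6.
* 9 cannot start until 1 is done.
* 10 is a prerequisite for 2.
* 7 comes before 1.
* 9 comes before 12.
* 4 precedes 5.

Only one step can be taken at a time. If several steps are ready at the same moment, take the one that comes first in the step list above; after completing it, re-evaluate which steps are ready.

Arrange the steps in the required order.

4, 5, 3, 7, 10, 11, 8, 1, 2, 9, 12, 6

4 has no prerequisites → 4 first.
5, 3 and 7 are all available; 5 is listed earlier → 5.
Ready: 3 and 7. 3 is listed earlier → 3.
Next only 7 has its prerequisites met → 7.
Now 10 and 1 have their prerequisites met. 10 is listed earlier, so 10 next.
11 and 2 now also ready, so the ready set is {11, 1, 2}; 11 is listed earlier → 11.
Ready: 8, 1 and 2. 8 is listed earlier → 8.
Now 1 and 2 have their prerequisites met. 1 is listed earlier, so 1 next.
2 needed 10, now all done → 2.
Next only 9 has its prerequisites met → 9.
That leaves 12 as the only ready step → 12.
6 needed 5, 12, 8 and 3, now all done → 6.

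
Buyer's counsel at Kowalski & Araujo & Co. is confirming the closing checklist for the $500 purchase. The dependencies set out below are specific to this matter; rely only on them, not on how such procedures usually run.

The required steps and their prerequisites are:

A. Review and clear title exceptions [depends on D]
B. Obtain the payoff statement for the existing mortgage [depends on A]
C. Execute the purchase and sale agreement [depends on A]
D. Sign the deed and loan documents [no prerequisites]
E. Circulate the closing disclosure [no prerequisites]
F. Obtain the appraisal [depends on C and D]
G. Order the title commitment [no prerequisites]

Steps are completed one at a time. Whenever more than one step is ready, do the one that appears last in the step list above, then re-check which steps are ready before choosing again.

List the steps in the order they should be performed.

G, E and D have no prerequisites; G is listed later, so G is first.
E and D are both available; E is listed later → E.
That leaves D as the only ready step → D.
A is the only step now ready → A.
Now C and B have their prerequisites met. C is listed later, so C next.
F now also ready, so the ready set is {F, B}; F is listed later → F.
B needed A, now all done → B.

G, E, D, A, C, F, B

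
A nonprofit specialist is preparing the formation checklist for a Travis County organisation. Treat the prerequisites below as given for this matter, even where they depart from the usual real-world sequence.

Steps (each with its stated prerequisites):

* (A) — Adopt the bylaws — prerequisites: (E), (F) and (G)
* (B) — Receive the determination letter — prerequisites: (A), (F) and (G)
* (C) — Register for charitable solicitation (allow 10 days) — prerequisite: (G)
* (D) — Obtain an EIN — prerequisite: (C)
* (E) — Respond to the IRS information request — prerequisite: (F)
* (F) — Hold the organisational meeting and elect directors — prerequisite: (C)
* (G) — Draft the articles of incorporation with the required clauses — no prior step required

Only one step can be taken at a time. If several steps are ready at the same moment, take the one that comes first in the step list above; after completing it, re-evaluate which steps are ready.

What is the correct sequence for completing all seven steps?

(G), (C), (D), (F), (E), (A), (B)

(G) has no prerequisites → (G) first.
(C) is the only step now ready → (C).
(D) and (F) are both available; (D) is listed earlier → (D).
(F) is the only step now ready → (F).
Next only (E) has its prerequisites met → (E).
That leaves (A) as the only ready step → (A).
(B) is the only step now ready → (B).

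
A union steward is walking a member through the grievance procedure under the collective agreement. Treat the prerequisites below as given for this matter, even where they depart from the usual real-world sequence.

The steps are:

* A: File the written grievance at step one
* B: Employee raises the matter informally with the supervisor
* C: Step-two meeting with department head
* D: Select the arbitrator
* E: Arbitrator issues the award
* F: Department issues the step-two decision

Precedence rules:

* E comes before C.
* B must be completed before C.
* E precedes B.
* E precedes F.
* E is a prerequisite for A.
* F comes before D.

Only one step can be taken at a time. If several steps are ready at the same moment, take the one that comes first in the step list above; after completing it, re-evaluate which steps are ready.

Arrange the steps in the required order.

E has no prerequisites → E first.
Now A, B and F have their prerequisites met. A is listed earlier, so A next.
Now B and F have their prerequisites met. B is listed earlier, so B next.
C and F are both available; C is listed earlier → C.
F needed E, now all done → F.
D is the only step now ready → D.

E → A → B → C → F → D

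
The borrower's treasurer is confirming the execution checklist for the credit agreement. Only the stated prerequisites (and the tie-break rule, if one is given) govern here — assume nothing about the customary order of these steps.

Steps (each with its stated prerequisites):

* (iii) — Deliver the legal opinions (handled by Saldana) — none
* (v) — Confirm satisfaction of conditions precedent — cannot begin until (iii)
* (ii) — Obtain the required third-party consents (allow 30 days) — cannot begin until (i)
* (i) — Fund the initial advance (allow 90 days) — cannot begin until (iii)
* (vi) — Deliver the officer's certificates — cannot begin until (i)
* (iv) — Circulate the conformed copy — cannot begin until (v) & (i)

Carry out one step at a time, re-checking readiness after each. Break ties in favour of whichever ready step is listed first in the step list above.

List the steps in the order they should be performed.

(iii) has no prerequisites → (iii) first.
Ready: (v) and (i). (v) is listed earlier → (v).
(i) needed (iii), now all done → (i).
Ready: (ii), (vi) and (iv). (ii) is listed earlier → (ii).
(vi) and (iv) are both available; (vi) is listed earlier → (vi).
(iv) needed (v) and (i), now all done → (iv).

(iii), (v), (i), (ii), (vi), (iv)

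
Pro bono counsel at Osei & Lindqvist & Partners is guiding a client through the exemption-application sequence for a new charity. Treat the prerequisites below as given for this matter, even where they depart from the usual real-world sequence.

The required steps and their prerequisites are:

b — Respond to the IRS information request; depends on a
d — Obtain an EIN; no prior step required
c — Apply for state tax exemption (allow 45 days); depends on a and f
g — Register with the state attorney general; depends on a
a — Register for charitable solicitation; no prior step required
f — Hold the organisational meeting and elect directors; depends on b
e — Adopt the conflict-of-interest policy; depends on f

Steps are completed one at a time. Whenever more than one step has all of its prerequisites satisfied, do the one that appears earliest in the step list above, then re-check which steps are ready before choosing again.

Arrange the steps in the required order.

d a b g f c e

d and a have no prerequisites; d is listed earlier, so d is first.
That leaves a as the only ready step → a.
b and g are both available; b is listed earlier → b.
f now also ready, so the ready set is {g, f}; g is listed earlier → g.
Next only f has its prerequisites met → f.
c and e are both available; c is listed earlier → c.
e is the only step now ready → e.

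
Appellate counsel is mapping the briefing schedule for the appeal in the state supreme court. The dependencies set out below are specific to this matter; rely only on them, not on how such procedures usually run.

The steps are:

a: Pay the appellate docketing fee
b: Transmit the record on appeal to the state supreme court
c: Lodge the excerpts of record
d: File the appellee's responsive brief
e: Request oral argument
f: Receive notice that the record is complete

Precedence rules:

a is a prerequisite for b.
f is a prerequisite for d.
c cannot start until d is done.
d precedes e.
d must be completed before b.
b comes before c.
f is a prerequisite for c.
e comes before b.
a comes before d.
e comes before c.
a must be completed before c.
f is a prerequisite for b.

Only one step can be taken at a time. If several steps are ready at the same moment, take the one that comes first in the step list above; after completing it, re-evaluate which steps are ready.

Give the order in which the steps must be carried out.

a f d e b c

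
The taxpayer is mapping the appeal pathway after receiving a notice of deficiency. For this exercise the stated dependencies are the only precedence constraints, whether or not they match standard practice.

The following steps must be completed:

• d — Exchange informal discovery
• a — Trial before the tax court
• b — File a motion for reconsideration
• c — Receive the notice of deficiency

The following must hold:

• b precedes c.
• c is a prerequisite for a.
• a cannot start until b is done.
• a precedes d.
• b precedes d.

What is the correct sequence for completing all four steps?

b c a d

b is the only step with nothing outstanding, so it goes first.
That leaves c as the only ready step → c.
a is the only step now ready → a.
That leaves d as the only ready step → d.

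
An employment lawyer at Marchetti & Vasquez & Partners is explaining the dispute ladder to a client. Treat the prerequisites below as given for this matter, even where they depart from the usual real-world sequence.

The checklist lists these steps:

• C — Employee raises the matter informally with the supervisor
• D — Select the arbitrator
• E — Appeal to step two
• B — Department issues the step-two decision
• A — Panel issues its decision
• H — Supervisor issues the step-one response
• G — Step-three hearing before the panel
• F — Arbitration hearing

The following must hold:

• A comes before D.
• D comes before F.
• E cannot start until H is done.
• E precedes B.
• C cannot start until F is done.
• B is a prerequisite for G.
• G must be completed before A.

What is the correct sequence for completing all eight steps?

H, E, B, G, A, D, F, C

H has no prerequisites → H first.
E needed H, now all done → E.
B needed E, now all done → B.
G needed B, now all done → G.
Next only A has its prerequisites met → A.
D is the only step now ready → D.
F is the only step now ready → F.
C needed F, now all done → C.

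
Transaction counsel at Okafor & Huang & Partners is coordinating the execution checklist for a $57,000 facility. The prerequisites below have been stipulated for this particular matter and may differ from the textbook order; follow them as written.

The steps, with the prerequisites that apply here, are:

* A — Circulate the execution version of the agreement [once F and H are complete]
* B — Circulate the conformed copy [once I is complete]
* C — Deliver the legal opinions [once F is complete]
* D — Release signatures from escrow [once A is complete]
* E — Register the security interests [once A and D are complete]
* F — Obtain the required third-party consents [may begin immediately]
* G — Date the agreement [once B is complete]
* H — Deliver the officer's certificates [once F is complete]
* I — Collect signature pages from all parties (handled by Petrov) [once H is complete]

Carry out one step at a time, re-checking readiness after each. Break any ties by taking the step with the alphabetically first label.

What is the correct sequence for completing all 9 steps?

F → C → H → A → D → E → I → B → G

F is the only step with nothing outstanding, so it goes first.
Now C and H have their prerequisites met. C has the earlier label, so C next.
H is the only step now ready → H.
Ready: A and I. A has the earlier label → A.
Ready: D and I. D has the earlier label → D.
Now E and I have their prerequisites met. E has the earlier label, so E next.
Next only I has its prerequisites met → I.
Next only B has its prerequisites met → B.
G needed B, now all done → G.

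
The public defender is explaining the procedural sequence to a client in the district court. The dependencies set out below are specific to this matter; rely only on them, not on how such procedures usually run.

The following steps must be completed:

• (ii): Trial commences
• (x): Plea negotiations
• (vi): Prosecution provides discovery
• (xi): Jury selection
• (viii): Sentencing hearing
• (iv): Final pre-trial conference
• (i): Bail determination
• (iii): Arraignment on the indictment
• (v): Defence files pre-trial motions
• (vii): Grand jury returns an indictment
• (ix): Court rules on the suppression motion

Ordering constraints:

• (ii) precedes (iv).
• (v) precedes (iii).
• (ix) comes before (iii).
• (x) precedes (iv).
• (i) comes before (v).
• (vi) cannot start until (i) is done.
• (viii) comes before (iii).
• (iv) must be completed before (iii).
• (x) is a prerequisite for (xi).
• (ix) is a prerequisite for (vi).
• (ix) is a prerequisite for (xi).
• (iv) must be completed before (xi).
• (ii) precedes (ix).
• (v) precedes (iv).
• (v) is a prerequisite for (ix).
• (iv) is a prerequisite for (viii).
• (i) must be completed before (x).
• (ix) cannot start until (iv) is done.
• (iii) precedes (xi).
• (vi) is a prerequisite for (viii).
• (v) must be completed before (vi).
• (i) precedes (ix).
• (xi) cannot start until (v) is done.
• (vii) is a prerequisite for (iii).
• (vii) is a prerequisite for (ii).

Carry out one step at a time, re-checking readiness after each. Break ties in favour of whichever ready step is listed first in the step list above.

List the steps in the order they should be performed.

(i), (x), (v), (vii), (ii), (iv), (ix), (vi), (viii), (iii), (xi)

(i) and (vii) have no prerequisites; (i) is listed earlier, so (i) is first.
(x) and (v) now also ready, so the ready set is {(x), (v), (vii)}; (x) is listed earlier → (x).
(v) and (vii) are both available; (v) is listed earlier → (v).
Next only (vii) has its prerequisites met → (vii).
(ii) needed (vii), now all done → (ii).
That leaves (iv) as the only ready step → (iv).
(ix) needed (ii), (iv), (i) and (v), now all done → (ix).
(vi) is the only step now ready → (vi).
Next only (viii) has its prerequisites met → (viii).
(iii) is the only step now ready → (iii).
(xi) needed (x), (iv), (iii), (v) and (ix), now all done → (xi).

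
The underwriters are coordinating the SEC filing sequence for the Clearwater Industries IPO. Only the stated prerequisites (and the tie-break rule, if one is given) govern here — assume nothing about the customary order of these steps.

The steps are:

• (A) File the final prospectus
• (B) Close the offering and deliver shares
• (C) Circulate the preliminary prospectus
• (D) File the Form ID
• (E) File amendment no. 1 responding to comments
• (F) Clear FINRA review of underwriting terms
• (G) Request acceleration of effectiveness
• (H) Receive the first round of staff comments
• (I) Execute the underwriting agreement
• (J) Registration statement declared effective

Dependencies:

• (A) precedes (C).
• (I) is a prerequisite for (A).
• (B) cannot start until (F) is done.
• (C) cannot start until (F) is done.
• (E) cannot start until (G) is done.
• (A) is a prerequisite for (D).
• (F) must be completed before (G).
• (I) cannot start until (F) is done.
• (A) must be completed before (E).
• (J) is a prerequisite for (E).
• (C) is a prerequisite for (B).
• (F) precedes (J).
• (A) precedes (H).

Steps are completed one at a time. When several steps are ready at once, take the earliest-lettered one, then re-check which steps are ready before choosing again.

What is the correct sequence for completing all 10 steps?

Only (F) has no prerequisites, so it is first.
Ready: (G), (I) and (J). (G) has the earlier label → (G).
Ready: (I) and (J). (I) has the earlier label → (I).
Ready: (A) and (J). (A) has the earlier label → (A).
Ready: (C), (D), (H) and (J). (C) has the earlier label → (C).
(B) now also ready, so the ready set is {(B), (D), (H), (J)}; (B) has the earlier label → (B).
(D), (H) and (J) are all available; (D) has the earlier label → (D).
Now (H) and (J) have their prerequisites met. (H) has the earlier label, so (H) next.
(J) is the only step now ready → (J).
(E) needed (A), (G) and (J), now all done → (E).

(F) → (G) → (I) → (A) → (C) → (B) → (D) → (H) → (J) → (E)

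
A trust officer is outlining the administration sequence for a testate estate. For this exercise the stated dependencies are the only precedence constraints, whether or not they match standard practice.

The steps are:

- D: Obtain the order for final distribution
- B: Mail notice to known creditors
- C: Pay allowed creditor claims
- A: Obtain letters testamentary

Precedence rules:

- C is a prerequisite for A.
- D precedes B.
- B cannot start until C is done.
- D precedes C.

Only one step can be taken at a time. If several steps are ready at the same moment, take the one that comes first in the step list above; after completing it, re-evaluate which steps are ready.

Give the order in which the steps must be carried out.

D is the only step with nothing outstanding, so it goes first.
C needed D, now all done → C.
Now B and A have their prerequisites met. B is listed earlier, so B next.
A needed C, now all done → A.

D → C → B → A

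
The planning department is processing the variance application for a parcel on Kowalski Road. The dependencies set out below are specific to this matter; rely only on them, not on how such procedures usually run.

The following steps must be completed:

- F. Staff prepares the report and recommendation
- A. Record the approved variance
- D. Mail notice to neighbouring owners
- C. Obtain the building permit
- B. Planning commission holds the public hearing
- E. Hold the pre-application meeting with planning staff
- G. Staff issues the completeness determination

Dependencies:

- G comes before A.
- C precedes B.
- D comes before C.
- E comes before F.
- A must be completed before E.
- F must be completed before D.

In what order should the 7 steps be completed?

G A E F D C B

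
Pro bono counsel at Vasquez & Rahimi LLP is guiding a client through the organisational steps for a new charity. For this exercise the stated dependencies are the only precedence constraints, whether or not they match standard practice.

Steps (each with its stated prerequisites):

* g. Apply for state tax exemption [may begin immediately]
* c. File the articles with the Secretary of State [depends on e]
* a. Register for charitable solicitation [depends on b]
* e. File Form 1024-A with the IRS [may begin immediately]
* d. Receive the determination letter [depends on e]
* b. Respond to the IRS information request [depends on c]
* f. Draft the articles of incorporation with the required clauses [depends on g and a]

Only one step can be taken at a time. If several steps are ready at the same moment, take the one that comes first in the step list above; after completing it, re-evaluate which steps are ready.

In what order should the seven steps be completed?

g → e → c → d → b → a → f

g and e have no prerequisites; g is listed earlier, so g is first.
That leaves e as the only ready step → e.
Ready: c and d. c is listed earlier → c.
d and b are both available; d is listed earlier → d.
Next only b has its prerequisites met → b.
Next only a has its prerequisites met → a.
f is the only step now ready → f.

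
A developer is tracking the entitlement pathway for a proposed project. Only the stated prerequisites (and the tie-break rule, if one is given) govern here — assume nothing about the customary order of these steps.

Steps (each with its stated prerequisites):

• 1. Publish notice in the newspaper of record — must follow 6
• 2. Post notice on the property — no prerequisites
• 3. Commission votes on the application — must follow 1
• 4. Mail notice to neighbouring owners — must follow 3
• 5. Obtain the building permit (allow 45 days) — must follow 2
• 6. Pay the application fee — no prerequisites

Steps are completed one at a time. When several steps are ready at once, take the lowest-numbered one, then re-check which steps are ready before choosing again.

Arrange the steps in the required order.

2 → 5 → 6 → 1 → 3 → 4

Nothing is required for 2 and 6. 2 has the earlier label → 2 first.
5 and 6 are both available; 5 has the earlier label → 5.
6 is the only step now ready → 6.
That leaves 1 as the only ready step → 1.
3 needed 1, now all done → 3.
Next only 4 has its prerequisites met → 4.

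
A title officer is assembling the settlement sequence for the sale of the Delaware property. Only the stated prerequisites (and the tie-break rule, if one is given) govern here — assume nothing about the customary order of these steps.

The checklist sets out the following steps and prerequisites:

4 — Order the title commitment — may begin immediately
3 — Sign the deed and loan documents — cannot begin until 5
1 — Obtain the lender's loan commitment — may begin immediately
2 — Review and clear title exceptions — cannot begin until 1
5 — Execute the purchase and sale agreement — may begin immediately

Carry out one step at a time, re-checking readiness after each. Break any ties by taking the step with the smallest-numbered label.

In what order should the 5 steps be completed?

1 → 2 → 4 → 5 → 3

1, 4 and 5 have no prerequisites; 1 has the earlier label, so 1 is first.
Now 2, 4 and 5 have their prerequisites met. 2 has the earlier label, so 2 next.
Now 4 and 5 have their prerequisites met. 4 has the earlier label, so 4 next.
5 is the only step now ready → 5.
Next only 3 has its prerequisites met → 3.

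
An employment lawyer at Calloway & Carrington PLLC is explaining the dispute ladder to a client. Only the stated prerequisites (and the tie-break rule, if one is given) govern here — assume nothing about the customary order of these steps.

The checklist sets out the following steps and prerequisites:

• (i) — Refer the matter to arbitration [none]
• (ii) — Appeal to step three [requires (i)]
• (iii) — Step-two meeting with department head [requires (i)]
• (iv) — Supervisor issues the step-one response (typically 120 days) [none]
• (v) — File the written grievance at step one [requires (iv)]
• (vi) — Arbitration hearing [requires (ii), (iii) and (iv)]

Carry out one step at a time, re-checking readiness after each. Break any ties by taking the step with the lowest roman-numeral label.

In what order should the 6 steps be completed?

Nothing is required for (i) and (iv). (i) has the earlier label → (i) first.
(ii) and (iii) now also ready, so the ready set is {(ii), (iii), (iv)}; (ii) has the earlier label → (ii).
Ready: (iii) and (iv). (iii) has the earlier label → (iii).
(iv) is the only step now ready → (iv).
Now (v) and (vi) have their prerequisites met. (v) has the earlier label, so (v) next.
(vi) needed (ii), (iii) and (iv), now all done → (vi).

(i), (ii), (iii), (iv), (v), (vi)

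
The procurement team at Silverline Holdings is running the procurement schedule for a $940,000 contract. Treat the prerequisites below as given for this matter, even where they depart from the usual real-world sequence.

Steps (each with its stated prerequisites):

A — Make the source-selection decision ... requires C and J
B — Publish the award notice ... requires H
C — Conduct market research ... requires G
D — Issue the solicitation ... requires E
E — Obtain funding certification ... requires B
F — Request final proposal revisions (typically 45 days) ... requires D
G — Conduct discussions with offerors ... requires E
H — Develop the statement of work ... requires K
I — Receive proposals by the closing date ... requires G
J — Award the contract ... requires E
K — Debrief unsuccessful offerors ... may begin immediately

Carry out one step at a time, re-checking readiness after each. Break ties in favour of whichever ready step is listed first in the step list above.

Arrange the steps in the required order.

K is the only step with nothing outstanding, so it goes first.
That leaves H as the only ready step → H.
B needed H, now all done → B.
E is the only step now ready → E.
D, G and J are all available; D is listed earlier → D.
F now also ready, so the ready set is {F, G, J}; F is listed earlier → F.
Ready: G and J. G is listed earlier → G.
C and I now also ready, so the ready set is {C, I, J}; C is listed earlier → C.
Ready: I and J. I is listed earlier → I.
Next only J has its prerequisites met → J.
A needed C and J, now all done → A.

K, H, B, E, D, F, G, C, I, J, A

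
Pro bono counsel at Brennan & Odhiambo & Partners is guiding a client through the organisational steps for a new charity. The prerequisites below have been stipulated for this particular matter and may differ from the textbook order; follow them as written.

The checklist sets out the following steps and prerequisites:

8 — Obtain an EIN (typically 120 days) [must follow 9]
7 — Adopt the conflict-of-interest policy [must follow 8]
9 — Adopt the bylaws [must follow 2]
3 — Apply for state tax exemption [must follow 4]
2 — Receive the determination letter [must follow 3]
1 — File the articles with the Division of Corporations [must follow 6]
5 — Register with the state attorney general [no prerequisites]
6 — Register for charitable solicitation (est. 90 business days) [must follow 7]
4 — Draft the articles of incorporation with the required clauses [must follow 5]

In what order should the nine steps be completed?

5 4 3 2 9 8 7 6 1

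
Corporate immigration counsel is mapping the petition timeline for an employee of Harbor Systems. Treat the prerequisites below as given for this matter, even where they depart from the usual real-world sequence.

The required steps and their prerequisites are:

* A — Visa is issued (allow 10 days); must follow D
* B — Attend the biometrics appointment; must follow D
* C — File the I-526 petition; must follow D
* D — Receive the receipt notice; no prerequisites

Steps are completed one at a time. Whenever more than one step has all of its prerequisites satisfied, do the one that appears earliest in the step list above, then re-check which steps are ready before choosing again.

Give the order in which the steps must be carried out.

D → A → B → C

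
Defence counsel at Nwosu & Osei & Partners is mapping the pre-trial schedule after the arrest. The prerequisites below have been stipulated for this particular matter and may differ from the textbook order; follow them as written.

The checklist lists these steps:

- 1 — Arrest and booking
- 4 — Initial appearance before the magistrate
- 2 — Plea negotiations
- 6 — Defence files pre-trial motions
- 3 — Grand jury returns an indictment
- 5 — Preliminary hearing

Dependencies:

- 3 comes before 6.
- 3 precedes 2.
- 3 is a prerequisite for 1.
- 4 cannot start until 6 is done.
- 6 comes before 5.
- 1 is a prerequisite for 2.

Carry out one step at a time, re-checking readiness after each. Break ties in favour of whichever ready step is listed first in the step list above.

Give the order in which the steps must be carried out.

3 1 2 6 4 5

3 is the only step with nothing outstanding, so it goes first.
Now 1 and 6 have their prerequisites met. 1 is listed earlier, so 1 next.
2 and 6 are both available; 2 is listed earlier → 2.
Next only 6 has its prerequisites met → 6.
4 and 5 are both available; 4 is listed earlier → 4.
5 is the only step now ready → 5.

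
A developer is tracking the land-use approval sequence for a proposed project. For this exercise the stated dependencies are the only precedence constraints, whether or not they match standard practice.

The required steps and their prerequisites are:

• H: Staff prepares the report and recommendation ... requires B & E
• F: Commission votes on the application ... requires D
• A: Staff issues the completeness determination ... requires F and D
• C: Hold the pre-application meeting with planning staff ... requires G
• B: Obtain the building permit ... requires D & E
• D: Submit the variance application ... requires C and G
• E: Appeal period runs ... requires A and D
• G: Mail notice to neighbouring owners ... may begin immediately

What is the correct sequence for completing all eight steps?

Only G has no prerequisites, so it is first.
C needed G, now all done → C.
D needed C and G, now all done → D.
F needed D, now all done → F.
A needed F and D, now all done → A.
E needed A and D, now all done → E.
B needed D and E, now all done → B.
H is the only step now ready → H.

G C D F A E B H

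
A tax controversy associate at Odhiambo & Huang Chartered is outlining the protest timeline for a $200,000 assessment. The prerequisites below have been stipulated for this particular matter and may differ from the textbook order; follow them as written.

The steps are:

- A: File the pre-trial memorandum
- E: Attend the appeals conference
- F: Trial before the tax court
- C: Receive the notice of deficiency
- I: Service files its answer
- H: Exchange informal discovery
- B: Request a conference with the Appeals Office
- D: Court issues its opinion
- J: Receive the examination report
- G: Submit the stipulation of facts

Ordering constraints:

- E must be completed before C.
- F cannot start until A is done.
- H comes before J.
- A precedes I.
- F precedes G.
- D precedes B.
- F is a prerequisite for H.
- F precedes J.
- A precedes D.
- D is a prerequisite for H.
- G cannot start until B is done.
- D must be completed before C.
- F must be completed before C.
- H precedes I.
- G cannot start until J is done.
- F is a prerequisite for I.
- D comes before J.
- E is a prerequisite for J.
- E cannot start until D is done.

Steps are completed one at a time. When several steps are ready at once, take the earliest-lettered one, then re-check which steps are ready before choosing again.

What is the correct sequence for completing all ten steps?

A → D → B → E → F → C → H → I → J → G

A is the only step with nothing outstanding, so it goes first.
D and F are both available; D has the earlier label → D.
B and E now also ready, so the ready set is {B, E, F}; B has the earlier label → B.
E and F are both available; E has the earlier label → E.
F needed A, now all done → F.
Ready: C and H. C has the earlier label → C.
H needed D and F, now all done → H.
Now I and J have their prerequisites met. I has the earlier label, so I next.
Next only J has its prerequisites met → J.
G needed B, F and J, now all done → G.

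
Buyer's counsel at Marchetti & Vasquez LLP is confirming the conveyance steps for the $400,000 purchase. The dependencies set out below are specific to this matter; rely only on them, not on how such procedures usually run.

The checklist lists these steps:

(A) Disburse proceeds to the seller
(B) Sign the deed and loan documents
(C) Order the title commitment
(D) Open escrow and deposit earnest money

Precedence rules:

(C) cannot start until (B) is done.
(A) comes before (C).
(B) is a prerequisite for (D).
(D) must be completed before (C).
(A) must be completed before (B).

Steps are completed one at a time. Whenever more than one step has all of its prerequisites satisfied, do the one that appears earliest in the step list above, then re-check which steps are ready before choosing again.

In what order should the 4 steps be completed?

(A) is the only step with nothing outstanding, so it goes first.
Next only (B) has its prerequisites met → (B).
Next only (D) has its prerequisites met → (D).
(C) needed (A), (B) and (D), now all done → (C).

(A), (B), (D), (C)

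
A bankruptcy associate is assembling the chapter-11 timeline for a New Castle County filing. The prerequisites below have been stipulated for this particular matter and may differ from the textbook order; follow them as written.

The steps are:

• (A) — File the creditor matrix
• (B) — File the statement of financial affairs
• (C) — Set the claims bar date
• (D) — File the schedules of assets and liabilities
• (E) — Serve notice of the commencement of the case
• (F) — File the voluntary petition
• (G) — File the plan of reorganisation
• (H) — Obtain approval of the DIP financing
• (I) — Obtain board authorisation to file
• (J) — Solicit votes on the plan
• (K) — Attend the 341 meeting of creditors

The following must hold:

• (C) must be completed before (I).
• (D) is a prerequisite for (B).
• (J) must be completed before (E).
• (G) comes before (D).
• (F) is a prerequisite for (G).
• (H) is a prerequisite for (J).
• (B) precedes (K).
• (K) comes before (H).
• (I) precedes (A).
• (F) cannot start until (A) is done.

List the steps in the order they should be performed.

(C), (I), (A), (F), (G), (D), (B), (K), (H), (J), (E)

(C) is the only step with nothing outstanding, so it goes first.
(I) needed (C), now all done → (I).
(A) is the only step now ready → (A).
(F) needed (A), now all done → (F).
(G) is the only step now ready → (G).
Next only (D) has its prerequisites met → (D).
That leaves (B) as the only ready step → (B).
(K) is the only step now ready → (K).
(H) needed (K), now all done → (H).
That leaves (J) as the only ready step → (J).
Next only (E) has its prerequisites met → (E).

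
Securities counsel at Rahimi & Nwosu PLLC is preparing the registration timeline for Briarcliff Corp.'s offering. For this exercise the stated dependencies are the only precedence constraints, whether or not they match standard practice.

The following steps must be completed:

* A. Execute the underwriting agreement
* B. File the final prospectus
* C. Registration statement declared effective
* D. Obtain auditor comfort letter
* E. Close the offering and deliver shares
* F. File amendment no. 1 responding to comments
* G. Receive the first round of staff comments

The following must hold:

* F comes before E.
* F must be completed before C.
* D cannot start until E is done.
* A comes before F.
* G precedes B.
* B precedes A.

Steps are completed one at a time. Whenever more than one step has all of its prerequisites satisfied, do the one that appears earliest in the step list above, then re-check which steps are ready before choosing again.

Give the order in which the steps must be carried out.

G B A F C E D

Only G has no prerequisites, so it is first.
Next only B has its prerequisites met → B.
A needed B, now all done → A.
F needed A, now all done → F.
Now C and E have their prerequisites met. C is listed earlier, so C next.
That leaves E as the only ready step → E.
That leaves D as the only ready step → D.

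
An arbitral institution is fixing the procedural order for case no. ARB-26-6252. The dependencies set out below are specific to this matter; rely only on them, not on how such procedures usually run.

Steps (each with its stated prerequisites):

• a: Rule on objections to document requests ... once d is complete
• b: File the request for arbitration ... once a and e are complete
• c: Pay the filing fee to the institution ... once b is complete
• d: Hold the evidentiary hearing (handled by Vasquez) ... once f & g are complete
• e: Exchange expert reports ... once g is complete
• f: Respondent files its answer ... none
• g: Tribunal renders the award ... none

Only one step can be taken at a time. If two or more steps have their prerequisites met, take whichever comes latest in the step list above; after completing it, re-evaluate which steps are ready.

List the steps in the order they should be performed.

g f e d a b c

g and f have no prerequisites; g is listed later, so g is first.
Ready: f and e. f is listed later → f.
e and d are both available; e is listed later → e.
d needed g and f, now all done → d.
Next only a has its prerequisites met → a.
b needed e and a, now all done → b.
c is the only step now ready → c.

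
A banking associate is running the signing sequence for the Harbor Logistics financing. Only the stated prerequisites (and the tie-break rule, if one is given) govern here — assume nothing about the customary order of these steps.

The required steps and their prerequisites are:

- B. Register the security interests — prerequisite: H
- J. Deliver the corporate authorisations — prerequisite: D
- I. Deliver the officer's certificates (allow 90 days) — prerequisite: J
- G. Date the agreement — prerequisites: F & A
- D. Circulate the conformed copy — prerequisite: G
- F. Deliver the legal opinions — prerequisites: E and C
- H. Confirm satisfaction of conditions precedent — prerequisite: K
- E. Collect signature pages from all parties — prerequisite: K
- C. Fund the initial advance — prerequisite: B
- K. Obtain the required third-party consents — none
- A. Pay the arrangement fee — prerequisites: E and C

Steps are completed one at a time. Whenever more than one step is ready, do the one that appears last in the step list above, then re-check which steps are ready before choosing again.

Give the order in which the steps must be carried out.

K, E, H, B, C, A, F, G, D, J, I

Only K has no prerequisites, so it is first.
Now E and H have their prerequisites met. E is listed later, so E next.
H needed K, now all done → H.
Next only B has its prerequisites met → B.
That leaves C as the only ready step → C.
A and F are both available; A is listed later → A.
F is the only step now ready → F.
Next only G has its prerequisites met → G.
Next only D has its prerequisites met → D.
J needed D, now all done → J.
Next only I has its prerequisites met → I.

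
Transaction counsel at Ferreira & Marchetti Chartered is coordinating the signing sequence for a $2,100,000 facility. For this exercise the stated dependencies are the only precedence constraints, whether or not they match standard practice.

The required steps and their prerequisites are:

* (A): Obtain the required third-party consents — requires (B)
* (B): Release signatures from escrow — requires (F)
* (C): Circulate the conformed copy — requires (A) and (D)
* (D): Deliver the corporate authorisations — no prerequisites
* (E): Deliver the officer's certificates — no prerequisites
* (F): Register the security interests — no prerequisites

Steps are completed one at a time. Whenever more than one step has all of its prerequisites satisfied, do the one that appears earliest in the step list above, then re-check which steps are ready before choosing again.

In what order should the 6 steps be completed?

(D), (E) and (F) have no prerequisites; (D) is listed earlier, so (D) is first.
Ready: (E) and (F). (E) is listed earlier → (E).
That leaves (F) as the only ready step → (F).
(B) is the only step now ready → (B).
(A) is the only step now ready → (A).
(C) needed (A) and (D), now all done → (C).

(D), (E), (F), (B), (A), (C)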